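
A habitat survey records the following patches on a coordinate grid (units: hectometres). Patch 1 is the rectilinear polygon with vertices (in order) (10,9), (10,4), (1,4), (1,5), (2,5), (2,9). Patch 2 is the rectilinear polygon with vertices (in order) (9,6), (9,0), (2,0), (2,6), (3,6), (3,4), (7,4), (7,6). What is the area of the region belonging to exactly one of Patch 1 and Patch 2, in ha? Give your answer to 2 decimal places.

63.00

|Patch 1| = 41, |Patch 2| = 34, |Patch 1∩Patch 2| = 6.
|Patch 1 △ Patch 2| = |Patch 1| + |Patch 2| − 2·|Patch 1∩Patch 2| = 41 + 34 − 12 = 63.00.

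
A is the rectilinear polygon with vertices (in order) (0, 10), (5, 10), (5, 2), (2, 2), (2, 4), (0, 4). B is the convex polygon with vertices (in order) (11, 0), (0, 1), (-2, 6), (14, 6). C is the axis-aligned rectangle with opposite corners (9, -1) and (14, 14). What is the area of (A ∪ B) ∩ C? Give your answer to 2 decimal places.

The region (A ∪ B) ∩ C is the polygon with vertices (14,6), (11,0), (9,0.182), (9,6).
By the shoelace formula its area is 20.82.

20.82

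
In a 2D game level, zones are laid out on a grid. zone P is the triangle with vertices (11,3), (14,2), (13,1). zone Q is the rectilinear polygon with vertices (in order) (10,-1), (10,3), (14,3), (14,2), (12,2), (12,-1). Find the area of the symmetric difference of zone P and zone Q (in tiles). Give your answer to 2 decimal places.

10.00

|zone P| = 2, |zone Q| = 10, |zone P∩zone Q| = 1.
|zone P △ zone Q| = |zone P| + |zone Q| − 2·|zone P∩zone Q| = 2 + 10 − 2 = 10.00.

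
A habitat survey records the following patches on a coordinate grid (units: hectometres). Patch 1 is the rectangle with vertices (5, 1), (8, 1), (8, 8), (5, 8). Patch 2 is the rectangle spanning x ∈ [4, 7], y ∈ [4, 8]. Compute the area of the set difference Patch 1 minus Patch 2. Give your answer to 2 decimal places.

|Patch 1∩Patch 2|: x∈[5,7], y∈[4,8] → 2·4 = 8.
|Patch 1| = 21.
|Patch 1 ∖ Patch 2| = |Patch 1| − |Patch 1∩Patch 2| = 21 − 8 = 13.00.

13.00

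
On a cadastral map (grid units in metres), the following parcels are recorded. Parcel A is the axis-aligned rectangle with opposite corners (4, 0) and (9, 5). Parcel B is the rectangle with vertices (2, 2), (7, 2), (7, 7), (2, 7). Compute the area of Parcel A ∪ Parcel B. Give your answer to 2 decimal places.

41.00

By inclusion–exclusion:
Individual areas: |Parcel A| = 25, |Parcel B| = 25.
|Parcel A∩Parcel B|: x∈[4,7], y∈[2,5] → 3·3 = 9.
|Parcel A ∪ Parcel B| = 50 − 9 = 41.00.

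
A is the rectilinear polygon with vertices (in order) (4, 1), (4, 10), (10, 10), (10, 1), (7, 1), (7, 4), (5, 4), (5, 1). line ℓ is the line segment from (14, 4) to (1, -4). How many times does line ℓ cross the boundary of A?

The segment meets the boundary at (9.125,1), (10,1.538).

2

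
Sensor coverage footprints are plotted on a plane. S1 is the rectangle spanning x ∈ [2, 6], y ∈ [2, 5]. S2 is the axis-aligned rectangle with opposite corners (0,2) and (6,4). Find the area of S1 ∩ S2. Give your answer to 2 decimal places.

|S1∩S2|: x∈[2,6], y∈[2,4] → 4·2 = 8.

8.00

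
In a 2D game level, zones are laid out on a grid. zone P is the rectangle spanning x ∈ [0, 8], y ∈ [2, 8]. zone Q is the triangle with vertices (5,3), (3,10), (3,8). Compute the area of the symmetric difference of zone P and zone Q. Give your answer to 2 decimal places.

|zone P| = 48, |zone Q| = 2, |zone P∩zone Q| = 1.4286.
|zone P △ zone Q| = |zone P| + |zone Q| − 2·|zone P∩zone Q| = 48 + 2 − 2.8571 = 47.14.

47.14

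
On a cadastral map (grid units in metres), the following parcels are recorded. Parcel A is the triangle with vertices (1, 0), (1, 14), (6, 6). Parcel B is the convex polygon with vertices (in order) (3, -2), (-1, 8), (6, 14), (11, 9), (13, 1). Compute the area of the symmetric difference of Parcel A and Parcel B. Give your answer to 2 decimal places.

112.41

|Parcel A| = 35, |Parcel B| = 137.5, |Parcel A∩Parcel B| = 30.0462.
|Parcel A △ Parcel B| = |Parcel A| + |Parcel B| − 2·|Parcel A∩Parcel B| = 35 + 137.5 − 60.0925 = 112.41.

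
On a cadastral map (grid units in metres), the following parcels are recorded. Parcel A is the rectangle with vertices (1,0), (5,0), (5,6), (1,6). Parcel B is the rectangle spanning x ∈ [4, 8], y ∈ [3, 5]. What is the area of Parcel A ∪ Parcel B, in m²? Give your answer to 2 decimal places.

30.00

By inclusion–exclusion:
Individual areas: |Parcel A| = 24, |Parcel B| = 8.
|Parcel A∩Parcel B|: x∈[4,5], y∈[3,5] → 1·2 = 2.
|Parcel A ∪ Parcel B| = 32 − 2 = 30.00.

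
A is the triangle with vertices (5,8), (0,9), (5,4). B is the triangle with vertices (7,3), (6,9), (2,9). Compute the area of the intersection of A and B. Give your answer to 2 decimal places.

3.38

The intersection is the polygon with vertices (5,8), (5,5.4), (2.4,8.52).
By the shoelace formula its area is 3.38.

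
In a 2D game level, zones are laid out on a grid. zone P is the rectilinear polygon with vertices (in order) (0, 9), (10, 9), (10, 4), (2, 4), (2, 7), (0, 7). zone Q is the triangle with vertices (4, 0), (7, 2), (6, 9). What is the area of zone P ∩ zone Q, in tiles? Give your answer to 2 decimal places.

The intersection is the polygon with vertices (4.889,4), (6,9), (6.714,4).
By the shoelace formula its area is 4.56.

4.56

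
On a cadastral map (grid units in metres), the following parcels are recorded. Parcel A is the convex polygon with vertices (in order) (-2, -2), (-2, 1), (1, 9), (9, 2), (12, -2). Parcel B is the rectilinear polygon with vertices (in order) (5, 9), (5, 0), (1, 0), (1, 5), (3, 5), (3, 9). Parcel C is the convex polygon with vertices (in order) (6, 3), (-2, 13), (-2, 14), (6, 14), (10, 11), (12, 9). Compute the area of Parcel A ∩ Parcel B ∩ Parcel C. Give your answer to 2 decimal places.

1.75

The intersection is the polygon with vertices (5,4.25), (3,6.75), (3,7.25), (5,5.5).
By the shoelace formula its area is 1.75.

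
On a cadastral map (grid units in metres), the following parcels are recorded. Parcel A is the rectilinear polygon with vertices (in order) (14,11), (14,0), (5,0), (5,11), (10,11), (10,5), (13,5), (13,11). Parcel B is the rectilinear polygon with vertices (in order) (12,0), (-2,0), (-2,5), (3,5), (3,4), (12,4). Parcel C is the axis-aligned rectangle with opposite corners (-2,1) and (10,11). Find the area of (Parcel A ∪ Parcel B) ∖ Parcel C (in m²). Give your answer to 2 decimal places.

38.00

|Parcel A ∪ Parcel B| = 114.
|(Parcel A ∪ Parcel B) ∩ Parcel C| = 76.
|(Parcel A ∪ Parcel B) ∖ Parcel C| = 114 − 76 = 38.00.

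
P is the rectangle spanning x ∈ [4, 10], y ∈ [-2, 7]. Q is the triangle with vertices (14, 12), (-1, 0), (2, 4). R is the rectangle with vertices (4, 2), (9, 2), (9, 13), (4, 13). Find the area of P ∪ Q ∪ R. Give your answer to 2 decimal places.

By inclusion–exclusion:
Individual areas: |P| = 54, |Q| = 12, |R| = 55.
|P∩Q| = 3.5417.
|P∩R|: x∈[4,9], y∈[2,7] → 5·5 = 25.
|Q∩R| = 5.
|P∩Q∩R| = 3.5417.
|P ∪ Q ∪ R| = 121 − 33.5417 + 3.5417 = 91.00.

91.00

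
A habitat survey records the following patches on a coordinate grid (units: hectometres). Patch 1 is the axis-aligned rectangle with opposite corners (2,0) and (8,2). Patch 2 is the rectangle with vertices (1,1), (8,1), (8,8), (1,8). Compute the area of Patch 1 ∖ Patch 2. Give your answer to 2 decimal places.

|Patch 1∩Patch 2|: x∈[2,8], y∈[1,2] → 6·1 = 6.
|Patch 1| = 12.
|Patch 1 ∖ Patch 2| = |Patch 1| − |Patch 1∩Patch 2| = 12 − 6 = 6.00.

6.00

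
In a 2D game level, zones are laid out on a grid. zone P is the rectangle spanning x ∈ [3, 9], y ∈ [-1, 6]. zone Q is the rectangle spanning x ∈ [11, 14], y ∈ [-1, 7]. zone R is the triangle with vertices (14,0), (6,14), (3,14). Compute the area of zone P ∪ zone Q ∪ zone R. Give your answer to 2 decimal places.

By inclusion–exclusion:
Individual areas: |zone P| = 42, |zone Q| = 24, |zone R| = 21.
|zone P∩zone Q| = 0 (no overlap).
|zone P∩zone R| = 0.
|zone Q∩zone R| = 2.1477.
|zone P∩zone Q∩zone R| = 0.
|zone P ∪ zone Q ∪ zone R| = 87 − 2.1477 + 0 = 84.85.

84.85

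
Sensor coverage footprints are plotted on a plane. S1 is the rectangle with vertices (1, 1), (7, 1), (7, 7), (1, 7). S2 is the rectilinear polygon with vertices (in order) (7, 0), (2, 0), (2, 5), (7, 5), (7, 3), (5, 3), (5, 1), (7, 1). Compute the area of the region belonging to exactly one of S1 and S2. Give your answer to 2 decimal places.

25.00

|S1| = 36, |S2| = 21, |S1∩S2| = 16.
|S1 △ S2| = |S1| + |S2| − 2·|S1∩S2| = 36 + 21 − 32 = 25.00.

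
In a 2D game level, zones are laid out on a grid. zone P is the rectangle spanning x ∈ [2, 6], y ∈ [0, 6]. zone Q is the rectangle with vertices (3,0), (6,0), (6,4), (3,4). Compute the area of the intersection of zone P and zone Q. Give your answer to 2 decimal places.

12.00

|zone P∩zone Q|: x∈[3,6], y∈[0,4] → 3·4 = 12.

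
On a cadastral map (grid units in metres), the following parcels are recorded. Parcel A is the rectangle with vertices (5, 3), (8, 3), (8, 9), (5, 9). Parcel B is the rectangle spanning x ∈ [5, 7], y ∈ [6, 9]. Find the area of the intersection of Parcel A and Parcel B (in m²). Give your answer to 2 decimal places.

6.00

|Parcel A∩Parcel B|: x∈[5,7], y∈[6,9] → 2·3 = 6.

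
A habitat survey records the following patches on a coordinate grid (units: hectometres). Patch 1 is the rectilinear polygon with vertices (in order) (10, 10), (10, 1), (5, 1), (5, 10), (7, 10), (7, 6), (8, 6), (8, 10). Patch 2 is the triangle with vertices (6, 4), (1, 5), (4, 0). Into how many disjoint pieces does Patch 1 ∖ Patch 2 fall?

1

Patch 1 ∖ Patch 2 is a single connected region.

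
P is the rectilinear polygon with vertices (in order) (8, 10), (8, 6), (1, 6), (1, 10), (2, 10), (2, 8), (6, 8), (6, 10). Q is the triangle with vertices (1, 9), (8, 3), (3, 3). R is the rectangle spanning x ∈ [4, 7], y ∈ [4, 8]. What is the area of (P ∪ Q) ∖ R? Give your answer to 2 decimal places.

21.93

|P ∪ Q| = 31.2619.
|(P ∪ Q) ∩ R| = 9.3333.
|(P ∪ Q) ∖ R| = 31.2619 − 9.3333 = 21.93.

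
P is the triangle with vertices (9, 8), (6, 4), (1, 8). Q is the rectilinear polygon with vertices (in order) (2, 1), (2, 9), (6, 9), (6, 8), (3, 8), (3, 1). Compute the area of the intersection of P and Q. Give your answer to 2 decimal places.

1.20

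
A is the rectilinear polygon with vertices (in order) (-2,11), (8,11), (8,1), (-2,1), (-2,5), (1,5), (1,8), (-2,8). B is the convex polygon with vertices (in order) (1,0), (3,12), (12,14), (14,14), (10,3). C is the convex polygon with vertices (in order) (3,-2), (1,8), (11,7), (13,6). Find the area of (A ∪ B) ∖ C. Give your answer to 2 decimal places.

|A ∪ B| = 143.1667.
|(A ∪ B) ∩ C| = 52.929.
|(A ∪ B) ∖ C| = 143.1667 − 52.929 = 90.24.

90.24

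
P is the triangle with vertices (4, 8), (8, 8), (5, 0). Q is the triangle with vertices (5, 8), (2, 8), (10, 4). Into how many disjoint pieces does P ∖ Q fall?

P ∖ Q splits into 2 disjoint pieces (area 2.7692, area 9.4877).

2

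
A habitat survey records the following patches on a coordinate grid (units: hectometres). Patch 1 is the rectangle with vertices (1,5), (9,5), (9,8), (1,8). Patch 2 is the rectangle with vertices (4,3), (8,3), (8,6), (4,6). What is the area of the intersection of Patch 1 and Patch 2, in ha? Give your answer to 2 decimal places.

|Patch 1∩Patch 2|: x∈[4,8], y∈[5,6] → 4·1 = 4.

4.00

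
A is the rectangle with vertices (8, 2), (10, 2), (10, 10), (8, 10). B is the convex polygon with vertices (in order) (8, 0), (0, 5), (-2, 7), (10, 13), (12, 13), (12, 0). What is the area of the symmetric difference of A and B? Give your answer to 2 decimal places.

98.00

|A| = 16, |B| = 114, |A∩B| = 16.
|A △ B| = |A| + |B| − 2·|A∩B| = 16 + 114 − 32 = 98.00.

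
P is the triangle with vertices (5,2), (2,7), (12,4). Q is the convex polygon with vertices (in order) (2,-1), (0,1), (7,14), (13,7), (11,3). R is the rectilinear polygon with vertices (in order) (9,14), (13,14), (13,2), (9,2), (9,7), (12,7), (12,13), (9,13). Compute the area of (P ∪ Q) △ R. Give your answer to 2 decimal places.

|P ∪ Q| = 97.0439.
|(P ∪ Q) ∩ R| = 13.5465.
|(P ∪ Q) △ R| = 97.0439 + 30 − 27.093 = 99.95.

99.95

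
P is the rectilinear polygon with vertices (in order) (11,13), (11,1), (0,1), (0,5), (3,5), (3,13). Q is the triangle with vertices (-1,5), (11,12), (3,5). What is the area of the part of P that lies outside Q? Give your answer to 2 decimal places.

|P| = 108, |P∩Q| = 9.3333.
|P ∖ Q| = |P| − |P∩Q| = 108 − 9.3333 = 98.67.

98.67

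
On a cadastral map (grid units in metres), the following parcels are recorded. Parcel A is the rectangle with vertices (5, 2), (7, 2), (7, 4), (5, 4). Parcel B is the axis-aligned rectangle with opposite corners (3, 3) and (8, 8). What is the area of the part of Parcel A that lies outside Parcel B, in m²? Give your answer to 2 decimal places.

|Parcel A∩Parcel B|: x∈[5,7], y∈[3,4] → 2·1 = 2.
|Parcel A| = 4.
|Parcel A ∖ Parcel B| = |Parcel A| − |Parcel A∩Parcel B| = 4 − 2 = 2.00.

2.00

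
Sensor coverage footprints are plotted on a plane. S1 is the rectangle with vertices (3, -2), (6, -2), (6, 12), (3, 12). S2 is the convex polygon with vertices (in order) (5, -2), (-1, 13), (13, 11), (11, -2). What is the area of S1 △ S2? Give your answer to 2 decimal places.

|S1| = 42, |S2| = 138, |S1∩S2| = 37.
|S1 △ S2| = |S1| + |S2| − 2·|S1∩S2| = 42 + 138 − 74 = 106.00.

106.00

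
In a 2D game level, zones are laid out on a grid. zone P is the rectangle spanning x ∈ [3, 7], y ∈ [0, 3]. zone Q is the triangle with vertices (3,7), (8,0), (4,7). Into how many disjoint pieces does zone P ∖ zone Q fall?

2

zone P ∖ zone Q splits into 2 disjoint pieces (area 11.0857, area 0.4464).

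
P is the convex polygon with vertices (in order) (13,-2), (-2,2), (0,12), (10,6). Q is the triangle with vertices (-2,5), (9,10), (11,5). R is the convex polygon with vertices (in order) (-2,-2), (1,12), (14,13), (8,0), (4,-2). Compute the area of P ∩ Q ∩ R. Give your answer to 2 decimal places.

The intersection is the polygon with vertices (5.776,8.534), (10,6), (10.345,5.08), (10.308,5), (-0.5,5), (-0.338,5.755).
By the shoelace formula its area is 22.94.

22.94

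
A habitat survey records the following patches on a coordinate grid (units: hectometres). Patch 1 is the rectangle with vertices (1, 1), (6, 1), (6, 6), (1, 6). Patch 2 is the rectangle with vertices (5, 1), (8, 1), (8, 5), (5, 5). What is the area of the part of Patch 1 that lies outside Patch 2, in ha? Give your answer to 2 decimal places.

|Patch 1∩Patch 2|: x∈[5,6], y∈[1,5] → 1·4 = 4.
|Patch 1| = 25.
|Patch 1 ∖ Patch 2| = |Patch 1| − |Patch 1∩Patch 2| = 25 − 4 = 21.00.

21.00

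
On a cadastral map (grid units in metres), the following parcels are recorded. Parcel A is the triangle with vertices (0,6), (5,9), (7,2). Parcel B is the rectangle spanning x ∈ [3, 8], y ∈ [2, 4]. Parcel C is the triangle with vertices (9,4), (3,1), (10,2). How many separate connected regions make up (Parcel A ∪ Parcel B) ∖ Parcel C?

(Parcel A ∪ Parcel B) ∖ Parcel C is a single connected region.

1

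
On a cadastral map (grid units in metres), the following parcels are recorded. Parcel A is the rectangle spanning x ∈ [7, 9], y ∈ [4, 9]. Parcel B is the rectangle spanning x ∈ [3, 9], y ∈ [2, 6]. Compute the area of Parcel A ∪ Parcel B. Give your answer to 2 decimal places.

By inclusion–exclusion:
Individual areas: |Parcel A| = 10, |Parcel B| = 24.
|Parcel A∩Parcel B|: x∈[7,9], y∈[4,6] → 2·2 = 4.
|Parcel A ∪ Parcel B| = 34 − 4 = 30.00.

30.00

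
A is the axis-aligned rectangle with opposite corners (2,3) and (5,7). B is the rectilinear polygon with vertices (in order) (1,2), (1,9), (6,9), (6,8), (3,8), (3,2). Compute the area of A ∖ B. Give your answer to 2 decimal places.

8.00

|A| = 12, |A∩B| = 4.
|A ∖ B| = |A| − |A∩B| = 12 − 4 = 8.00.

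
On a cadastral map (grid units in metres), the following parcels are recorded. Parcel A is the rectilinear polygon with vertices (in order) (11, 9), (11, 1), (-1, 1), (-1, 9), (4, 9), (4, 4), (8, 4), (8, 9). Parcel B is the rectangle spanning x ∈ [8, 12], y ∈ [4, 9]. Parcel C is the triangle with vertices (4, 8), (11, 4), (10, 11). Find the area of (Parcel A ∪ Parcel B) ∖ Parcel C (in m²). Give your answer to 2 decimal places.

|Parcel A ∪ Parcel B| = 81.
|(Parcel A ∪ Parcel B) ∩ Parcel C| = 10.6429.
|(Parcel A ∪ Parcel B) ∖ Parcel C| = 81 − 10.6429 = 70.36.

70.36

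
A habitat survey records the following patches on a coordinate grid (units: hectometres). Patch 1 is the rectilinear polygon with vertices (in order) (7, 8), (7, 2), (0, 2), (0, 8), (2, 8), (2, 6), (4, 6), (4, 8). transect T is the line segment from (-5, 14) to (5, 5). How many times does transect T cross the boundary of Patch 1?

3

The segment meets the boundary at (3.889,6), (2,7.7), (1.667,8).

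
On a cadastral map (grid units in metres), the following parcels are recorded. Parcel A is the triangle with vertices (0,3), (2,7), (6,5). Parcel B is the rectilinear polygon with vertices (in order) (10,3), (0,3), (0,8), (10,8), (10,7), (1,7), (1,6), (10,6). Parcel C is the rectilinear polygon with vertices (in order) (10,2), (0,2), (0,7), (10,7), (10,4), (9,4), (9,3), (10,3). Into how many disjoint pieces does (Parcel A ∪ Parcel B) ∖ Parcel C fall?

2

(Parcel A ∪ Parcel B) ∖ Parcel C splits into 2 disjoint pieces (area 1, area 10).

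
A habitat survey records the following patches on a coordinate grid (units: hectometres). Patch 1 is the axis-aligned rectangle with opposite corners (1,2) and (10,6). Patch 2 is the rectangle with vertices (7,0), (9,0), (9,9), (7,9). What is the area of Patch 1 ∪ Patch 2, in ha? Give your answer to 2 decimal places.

46.00

By inclusion–exclusion:
Individual areas: |Patch 1| = 36, |Patch 2| = 18.
|Patch 1∩Patch 2|: x∈[7,9], y∈[2,6] → 2·4 = 8.
|Patch 1 ∪ Patch 2| = 54 − 8 = 46.00.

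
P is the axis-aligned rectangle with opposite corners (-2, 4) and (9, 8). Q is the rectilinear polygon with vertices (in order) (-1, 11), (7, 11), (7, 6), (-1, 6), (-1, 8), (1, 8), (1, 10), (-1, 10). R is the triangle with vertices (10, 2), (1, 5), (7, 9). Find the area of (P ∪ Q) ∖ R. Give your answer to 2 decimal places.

42.38

|P ∪ Q| = 64.
|(P ∪ Q) ∩ R| = 21.619.
|(P ∪ Q) ∖ R| = 64 − 21.619 = 42.38.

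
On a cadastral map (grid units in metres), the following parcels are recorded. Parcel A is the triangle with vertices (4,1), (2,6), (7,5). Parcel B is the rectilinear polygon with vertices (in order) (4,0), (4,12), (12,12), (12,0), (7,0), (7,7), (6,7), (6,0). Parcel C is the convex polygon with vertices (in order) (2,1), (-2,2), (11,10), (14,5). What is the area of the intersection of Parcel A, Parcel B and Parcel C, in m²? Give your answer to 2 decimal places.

5.91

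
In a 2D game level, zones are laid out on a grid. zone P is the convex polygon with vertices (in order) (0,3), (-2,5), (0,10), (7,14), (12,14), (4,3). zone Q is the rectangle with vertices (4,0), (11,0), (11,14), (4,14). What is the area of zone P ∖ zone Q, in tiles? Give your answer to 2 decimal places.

40.26

|zone P| = 81, |zone P∩zone Q| = 40.7411.
|zone P ∖ zone Q| = |zone P| − |zone P∩zone Q| = 81 − 40.7411 = 40.26.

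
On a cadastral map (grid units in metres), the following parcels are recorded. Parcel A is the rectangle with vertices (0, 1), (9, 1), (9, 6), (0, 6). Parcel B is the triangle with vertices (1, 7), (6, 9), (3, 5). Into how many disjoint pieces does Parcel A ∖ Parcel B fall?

Parcel A ∖ Parcel B is a single connected region.

1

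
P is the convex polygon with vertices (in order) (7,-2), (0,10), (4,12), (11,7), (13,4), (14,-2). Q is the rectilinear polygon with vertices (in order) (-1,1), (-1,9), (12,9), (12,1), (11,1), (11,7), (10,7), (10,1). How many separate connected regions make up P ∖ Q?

2

P ∖ Q splits into 2 disjoint pieces (area 33.375, area 14.0083).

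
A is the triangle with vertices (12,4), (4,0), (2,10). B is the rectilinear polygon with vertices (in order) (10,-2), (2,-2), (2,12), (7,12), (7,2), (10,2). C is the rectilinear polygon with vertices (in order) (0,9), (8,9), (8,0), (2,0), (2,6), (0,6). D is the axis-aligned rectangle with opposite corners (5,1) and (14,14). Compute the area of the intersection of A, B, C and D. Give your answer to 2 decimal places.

13.20

The intersection is the polygon with vertices (7,7), (7,2), (8,2), (6,1), (5,1), (5,8.2).
By the shoelace formula its area is 13.20.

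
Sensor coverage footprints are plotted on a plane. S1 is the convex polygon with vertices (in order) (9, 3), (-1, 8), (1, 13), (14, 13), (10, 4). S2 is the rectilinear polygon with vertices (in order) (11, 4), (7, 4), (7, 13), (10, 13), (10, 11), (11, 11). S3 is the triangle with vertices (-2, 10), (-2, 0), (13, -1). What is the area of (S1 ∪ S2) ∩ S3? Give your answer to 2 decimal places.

3.19

The region (S1 ∪ S2) ∩ S3 is the polygon with vertices (-1,8), (-0.608,8.979), (4.429,5.286).
By the shoelace formula its area is 3.19.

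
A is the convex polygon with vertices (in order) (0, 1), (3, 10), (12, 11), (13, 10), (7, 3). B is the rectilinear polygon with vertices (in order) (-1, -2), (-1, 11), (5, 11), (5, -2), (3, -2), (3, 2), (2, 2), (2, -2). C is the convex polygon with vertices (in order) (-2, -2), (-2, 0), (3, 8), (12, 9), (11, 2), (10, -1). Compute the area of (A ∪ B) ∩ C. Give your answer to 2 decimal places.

67.35

|A ∪ B| = 114.6349.
|(A ∪ B) ∩ C| = 67.35.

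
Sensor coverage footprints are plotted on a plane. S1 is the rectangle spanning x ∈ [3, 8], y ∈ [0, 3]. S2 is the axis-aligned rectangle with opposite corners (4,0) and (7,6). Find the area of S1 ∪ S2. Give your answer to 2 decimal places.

By inclusion–exclusion:
Individual areas: |S1| = 15, |S2| = 18.
|S1∩S2|: x∈[4,7], y∈[0,3] → 3·3 = 9.
|S1 ∪ S2| = 33 − 9 = 24.00.

24.00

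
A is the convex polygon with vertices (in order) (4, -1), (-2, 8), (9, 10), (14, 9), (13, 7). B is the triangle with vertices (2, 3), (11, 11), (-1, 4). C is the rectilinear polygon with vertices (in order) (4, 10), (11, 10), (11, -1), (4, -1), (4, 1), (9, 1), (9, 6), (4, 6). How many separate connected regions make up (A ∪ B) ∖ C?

(A ∪ B) ∖ C splits into 3 disjoint pieces (area 53.0902, area 0.2946, area 7.6778).

3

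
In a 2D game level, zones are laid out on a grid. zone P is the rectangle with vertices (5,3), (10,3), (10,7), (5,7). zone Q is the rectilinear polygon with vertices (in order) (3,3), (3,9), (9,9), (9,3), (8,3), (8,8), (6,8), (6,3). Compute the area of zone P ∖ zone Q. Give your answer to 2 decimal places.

|zone P| = 20, |zone P∩zone Q| = 8.
|zone P ∖ zone Q| = |zone P| − |zone P∩zone Q| = 20 − 8 = 12.00.

12.00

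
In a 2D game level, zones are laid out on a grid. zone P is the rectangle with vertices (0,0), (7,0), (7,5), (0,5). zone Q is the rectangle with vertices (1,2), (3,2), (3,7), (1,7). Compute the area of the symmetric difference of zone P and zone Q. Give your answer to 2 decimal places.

33.00

|zone P∩zone Q|: x∈[1,3], y∈[2,5] → 2·3 = 6.
|zone P △ zone Q| = |zone P| + |zone Q| − 2·|zone P∩zone Q| = 35 + 10 − 12 = 33.00.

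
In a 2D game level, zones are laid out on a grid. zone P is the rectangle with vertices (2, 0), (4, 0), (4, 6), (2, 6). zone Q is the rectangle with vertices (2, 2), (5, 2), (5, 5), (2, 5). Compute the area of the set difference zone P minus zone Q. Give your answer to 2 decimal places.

|zone P∩zone Q|: x∈[2,4], y∈[2,5] → 2·3 = 6.
|zone P| = 12.
|zone P ∖ zone Q| = |zone P| − |zone P∩zone Q| = 12 − 6 = 6.00.

6.00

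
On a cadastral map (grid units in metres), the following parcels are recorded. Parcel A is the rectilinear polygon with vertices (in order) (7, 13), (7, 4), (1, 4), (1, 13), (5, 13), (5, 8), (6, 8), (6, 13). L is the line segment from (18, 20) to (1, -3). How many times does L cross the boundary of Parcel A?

The segment meets the boundary at (6.174,4), (7,5.118).

2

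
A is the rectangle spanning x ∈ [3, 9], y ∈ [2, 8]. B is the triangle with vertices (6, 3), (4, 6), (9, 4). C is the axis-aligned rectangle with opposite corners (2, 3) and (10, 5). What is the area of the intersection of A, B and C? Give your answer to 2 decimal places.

The intersection is the polygon with vertices (9,4), (6,3), (4.667,5), (6.5,5).
By the shoelace formula its area is 4.58.

4.58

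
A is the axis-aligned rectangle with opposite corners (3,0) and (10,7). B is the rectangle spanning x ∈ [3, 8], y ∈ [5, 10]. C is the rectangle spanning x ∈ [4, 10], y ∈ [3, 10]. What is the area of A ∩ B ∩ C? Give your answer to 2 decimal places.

8.00

The intersection is the polygon with vertices (8,5), (4,5), (4,7), (8,7).
By the shoelace formula its area is 8.00.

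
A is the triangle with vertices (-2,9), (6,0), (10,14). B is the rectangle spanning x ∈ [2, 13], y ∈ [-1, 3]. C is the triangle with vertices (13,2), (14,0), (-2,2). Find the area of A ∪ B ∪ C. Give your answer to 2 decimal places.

114.65

By inclusion–exclusion:
Individual areas: |A| = 74, |B| = 44, |C| = 15.
|A∩B| = 5.2857.
|A∩C| = 1.7113.
|B∩C| = 13.0625.
|A∩B∩C| = 1.7113.
|A ∪ B ∪ C| = 133 − 20.0595 + 1.7113 = 114.65.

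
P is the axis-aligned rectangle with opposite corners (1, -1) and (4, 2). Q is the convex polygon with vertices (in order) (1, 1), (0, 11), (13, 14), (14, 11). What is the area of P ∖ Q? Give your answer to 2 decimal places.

|P| = 9, |P∩Q| = 0.65.
|P ∖ Q| = |P| − |P∩Q| = 9 − 0.65 = 8.35.

8.35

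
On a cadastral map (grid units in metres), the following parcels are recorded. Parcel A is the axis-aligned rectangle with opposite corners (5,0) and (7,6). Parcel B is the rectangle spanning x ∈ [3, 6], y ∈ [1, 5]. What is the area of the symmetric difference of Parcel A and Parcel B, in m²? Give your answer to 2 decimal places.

|Parcel A∩Parcel B|: x∈[5,6], y∈[1,5] → 1·4 = 4.
|Parcel A △ Parcel B| = |Parcel A| + |Parcel B| − 2·|Parcel A∩Parcel B| = 12 + 12 − 8 = 16.00.

16.00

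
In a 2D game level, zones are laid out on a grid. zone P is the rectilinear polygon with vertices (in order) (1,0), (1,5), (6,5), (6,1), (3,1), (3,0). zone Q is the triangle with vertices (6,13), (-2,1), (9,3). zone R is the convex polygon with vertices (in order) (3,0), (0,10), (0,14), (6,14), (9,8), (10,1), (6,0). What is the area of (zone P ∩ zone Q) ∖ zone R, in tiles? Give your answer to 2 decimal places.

|zone P ∩ zone Q| = 15.
|(zone P ∩ zone Q) ∩ zone R| = 11.6861.
|(zone P ∩ zone Q) ∖ zone R| = 15 − 11.6861 = 3.31.

3.31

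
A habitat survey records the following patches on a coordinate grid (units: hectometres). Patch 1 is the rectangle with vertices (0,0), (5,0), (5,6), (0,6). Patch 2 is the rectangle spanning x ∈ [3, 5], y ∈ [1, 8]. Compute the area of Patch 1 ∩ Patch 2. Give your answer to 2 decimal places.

10.00

|Patch 1∩Patch 2|: x∈[3,5], y∈[1,6] → 2·5 = 10.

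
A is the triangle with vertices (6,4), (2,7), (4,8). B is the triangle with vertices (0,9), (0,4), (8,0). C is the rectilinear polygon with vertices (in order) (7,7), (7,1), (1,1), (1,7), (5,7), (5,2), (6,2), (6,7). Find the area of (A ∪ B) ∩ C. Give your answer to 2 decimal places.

16.72

|A ∪ B| = 25.
|(A ∪ B) ∩ C| = 16.72.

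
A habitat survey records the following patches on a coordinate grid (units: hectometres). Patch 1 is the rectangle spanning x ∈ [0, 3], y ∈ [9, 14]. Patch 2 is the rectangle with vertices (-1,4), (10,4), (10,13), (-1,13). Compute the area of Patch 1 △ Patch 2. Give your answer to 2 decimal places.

|Patch 1∩Patch 2|: x∈[0,3], y∈[9,13] → 3·4 = 12.
|Patch 1 △ Patch 2| = |Patch 1| + |Patch 2| − 2·|Patch 1∩Patch 2| = 15 + 99 − 24 = 90.00.

90.00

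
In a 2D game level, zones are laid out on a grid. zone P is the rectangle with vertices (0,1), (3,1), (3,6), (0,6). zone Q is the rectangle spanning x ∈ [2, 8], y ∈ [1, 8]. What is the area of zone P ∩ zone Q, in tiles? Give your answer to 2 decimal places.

|zone P∩zone Q|: x∈[2,3], y∈[1,6] → 1·5 = 5.

5.00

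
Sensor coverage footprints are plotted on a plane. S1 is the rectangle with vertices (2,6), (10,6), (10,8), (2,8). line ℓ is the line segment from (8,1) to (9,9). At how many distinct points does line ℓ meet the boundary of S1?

2

The segment meets the boundary at (8.875,8), (8.625,6).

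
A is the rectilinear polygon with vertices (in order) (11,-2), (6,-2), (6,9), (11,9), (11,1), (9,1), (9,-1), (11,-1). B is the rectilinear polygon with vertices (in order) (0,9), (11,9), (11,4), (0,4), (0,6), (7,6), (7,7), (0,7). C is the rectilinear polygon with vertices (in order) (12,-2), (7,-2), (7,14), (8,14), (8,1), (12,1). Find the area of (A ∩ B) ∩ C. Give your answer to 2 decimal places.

The region (A ∩ B) ∩ C is the polygon with vertices (7,7), (7,9), (8,9), (8,4), (7,4), (7,6).
By the shoelace formula its area is 5.00.

5.00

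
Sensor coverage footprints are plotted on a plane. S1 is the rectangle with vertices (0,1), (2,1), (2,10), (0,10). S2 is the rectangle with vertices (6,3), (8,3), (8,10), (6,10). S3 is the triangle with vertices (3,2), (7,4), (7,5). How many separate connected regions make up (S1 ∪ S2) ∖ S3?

2

(S1 ∪ S2) ∖ S3 splits into 2 disjoint pieces (area 18, area 13.125).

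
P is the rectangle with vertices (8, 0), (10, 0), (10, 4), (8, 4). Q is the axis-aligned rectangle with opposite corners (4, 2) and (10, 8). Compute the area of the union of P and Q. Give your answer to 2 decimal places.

By inclusion–exclusion:
Individual areas: |P| = 8, |Q| = 36.
|P∩Q|: x∈[8,10], y∈[2,4] → 2·2 = 4.
|P ∪ Q| = 44 − 4 = 40.00.

40.00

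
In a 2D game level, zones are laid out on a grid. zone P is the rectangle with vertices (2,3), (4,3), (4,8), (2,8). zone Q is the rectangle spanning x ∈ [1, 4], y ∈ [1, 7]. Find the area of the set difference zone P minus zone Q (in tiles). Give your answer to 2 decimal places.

|zone P∩zone Q|: x∈[2,4], y∈[3,7] → 2·4 = 8.
|zone P| = 10.
|zone P ∖ zone Q| = |zone P| − |zone P∩zone Q| = 10 − 8 = 2.00.

2.00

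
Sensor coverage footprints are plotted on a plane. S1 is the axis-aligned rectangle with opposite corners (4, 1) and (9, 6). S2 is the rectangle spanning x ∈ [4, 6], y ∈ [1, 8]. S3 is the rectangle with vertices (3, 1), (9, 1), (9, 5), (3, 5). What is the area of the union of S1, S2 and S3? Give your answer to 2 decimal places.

By inclusion–exclusion:
Individual areas: |S1| = 25, |S2| = 14, |S3| = 24.
|S1∩S2|: x∈[4,6], y∈[1,6] → 2·5 = 10.
|S1∩S3|: x∈[4,9], y∈[1,5] → 5·4 = 20.
|S2∩S3|: x∈[4,6], y∈[1,5] → 2·4 = 8.
|S1∩S2∩S3| = 8.
|S1 ∪ S2 ∪ S3| = 63 − 38 + 8 = 33.00.

33.00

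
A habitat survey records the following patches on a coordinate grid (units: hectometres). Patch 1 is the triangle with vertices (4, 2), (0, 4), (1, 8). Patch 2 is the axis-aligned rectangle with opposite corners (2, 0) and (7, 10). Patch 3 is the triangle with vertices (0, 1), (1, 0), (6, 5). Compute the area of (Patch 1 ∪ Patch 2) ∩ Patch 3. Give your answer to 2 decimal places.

The region (Patch 1 ∪ Patch 2) ∩ Patch 3 is the polygon with vertices (2,2.333), (6,5), (2,1).
By the shoelace formula its area is 2.67.

2.67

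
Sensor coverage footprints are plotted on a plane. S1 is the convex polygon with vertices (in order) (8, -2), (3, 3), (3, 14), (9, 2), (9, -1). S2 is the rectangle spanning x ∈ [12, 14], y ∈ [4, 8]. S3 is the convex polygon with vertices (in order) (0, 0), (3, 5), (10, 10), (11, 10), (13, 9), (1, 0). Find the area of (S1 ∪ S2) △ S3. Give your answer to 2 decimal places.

|S1 ∪ S2| = 55.
|(S1 ∪ S2) ∩ S3| = 12.8452.
|(S1 ∪ S2) △ S3| = 55 + 35 − 25.6904 = 64.31.

64.31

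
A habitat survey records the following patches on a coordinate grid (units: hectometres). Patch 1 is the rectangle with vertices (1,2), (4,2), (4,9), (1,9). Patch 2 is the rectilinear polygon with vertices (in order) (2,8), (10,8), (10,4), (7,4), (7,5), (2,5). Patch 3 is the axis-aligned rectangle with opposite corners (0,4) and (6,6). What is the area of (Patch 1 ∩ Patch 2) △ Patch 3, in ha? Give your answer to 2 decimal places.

|Patch 1 ∩ Patch 2| = 6.
|(Patch 1 ∩ Patch 2) ∩ Patch 3| = 2.
|(Patch 1 ∩ Patch 2) △ Patch 3| = 6 + 12 − 4 = 14.00.

14.00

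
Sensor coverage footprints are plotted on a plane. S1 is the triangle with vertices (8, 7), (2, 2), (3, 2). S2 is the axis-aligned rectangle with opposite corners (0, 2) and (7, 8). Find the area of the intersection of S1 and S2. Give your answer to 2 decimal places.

2.42

The intersection is the polygon with vertices (7,6.167), (7,6), (3,2), (2,2).
By the shoelace formula its area is 2.42.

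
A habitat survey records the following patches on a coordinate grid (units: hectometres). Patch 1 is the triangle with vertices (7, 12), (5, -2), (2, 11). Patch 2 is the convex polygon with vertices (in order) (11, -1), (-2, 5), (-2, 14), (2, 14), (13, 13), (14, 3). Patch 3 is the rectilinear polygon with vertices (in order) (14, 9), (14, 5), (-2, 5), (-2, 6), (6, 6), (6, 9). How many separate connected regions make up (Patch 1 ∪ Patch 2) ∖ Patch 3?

(Patch 1 ∪ Patch 2) ∖ Patch 3 splits into 2 disjoint pieces (area 53.5867, area 94.3).

2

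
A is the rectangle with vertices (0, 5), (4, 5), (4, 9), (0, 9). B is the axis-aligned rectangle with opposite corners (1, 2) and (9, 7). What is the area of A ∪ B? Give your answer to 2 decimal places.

50.00

By inclusion–exclusion:
Individual areas: |A| = 16, |B| = 40.
|A∩B|: x∈[1,4], y∈[5,7] → 3·2 = 6.
|A ∪ B| = 56 − 6 = 50.00.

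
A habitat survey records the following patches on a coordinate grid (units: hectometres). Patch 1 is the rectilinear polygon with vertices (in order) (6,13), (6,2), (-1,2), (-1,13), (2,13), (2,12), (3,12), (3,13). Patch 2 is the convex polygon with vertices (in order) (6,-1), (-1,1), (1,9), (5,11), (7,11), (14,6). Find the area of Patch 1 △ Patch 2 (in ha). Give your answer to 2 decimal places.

|Patch 1| = 76, |Patch 2| = 111.5, |Patch 1∩Patch 2| = 47.125.
|Patch 1 △ Patch 2| = |Patch 1| + |Patch 2| − 2·|Patch 1∩Patch 2| = 76 + 111.5 − 94.25 = 93.25.

93.25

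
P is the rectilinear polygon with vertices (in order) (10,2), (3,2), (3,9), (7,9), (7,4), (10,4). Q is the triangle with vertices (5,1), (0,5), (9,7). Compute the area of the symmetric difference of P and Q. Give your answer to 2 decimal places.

|P| = 34, |Q| = 23, |P∩Q| = 14.8861.
|P △ Q| = |P| + |Q| − 2·|P∩Q| = 34 + 23 − 29.7722 = 27.23.

27.23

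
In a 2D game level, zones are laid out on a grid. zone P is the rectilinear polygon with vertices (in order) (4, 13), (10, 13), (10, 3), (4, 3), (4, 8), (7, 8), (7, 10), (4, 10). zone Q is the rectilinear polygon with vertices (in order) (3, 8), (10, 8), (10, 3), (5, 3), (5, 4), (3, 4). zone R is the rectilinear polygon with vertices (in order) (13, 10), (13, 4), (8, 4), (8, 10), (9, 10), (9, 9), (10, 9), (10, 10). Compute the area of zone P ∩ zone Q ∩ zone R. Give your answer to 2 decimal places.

The intersection is the polygon with vertices (10,8), (10,4), (8,4), (8,8).
By the shoelace formula its area is 8.00.

8.00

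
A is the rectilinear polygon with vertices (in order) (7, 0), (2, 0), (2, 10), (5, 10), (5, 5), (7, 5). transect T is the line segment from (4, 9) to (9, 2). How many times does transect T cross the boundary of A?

3

The segment meets the boundary at (7,4.8), (6.857,5), (5,7.6).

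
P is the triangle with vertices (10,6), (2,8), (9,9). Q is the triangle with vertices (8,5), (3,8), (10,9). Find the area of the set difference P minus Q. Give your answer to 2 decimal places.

|P| = 11, |P∩Q| = 8.7539.
|P ∖ Q| = |P| − |P∩Q| = 11 − 8.7539 = 2.25.

2.25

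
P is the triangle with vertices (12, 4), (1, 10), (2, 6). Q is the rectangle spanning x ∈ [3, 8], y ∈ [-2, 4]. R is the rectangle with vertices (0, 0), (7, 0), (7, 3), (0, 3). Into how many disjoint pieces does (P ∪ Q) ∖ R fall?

2

(P ∪ Q) ∖ R splits into 2 disjoint pieces (area 19, area 18).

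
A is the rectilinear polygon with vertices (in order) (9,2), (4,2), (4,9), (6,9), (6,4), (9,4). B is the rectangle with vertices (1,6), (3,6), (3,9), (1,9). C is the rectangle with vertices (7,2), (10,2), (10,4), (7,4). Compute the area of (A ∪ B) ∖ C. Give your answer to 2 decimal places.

22.00

|A ∪ B| = 26.
|(A ∪ B) ∩ C| = 4.
|(A ∪ B) ∖ C| = 26 − 4 = 22.00.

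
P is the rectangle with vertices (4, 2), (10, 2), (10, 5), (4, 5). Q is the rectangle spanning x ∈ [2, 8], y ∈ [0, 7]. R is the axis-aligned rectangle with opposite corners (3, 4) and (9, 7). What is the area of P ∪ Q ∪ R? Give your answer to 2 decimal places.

By inclusion–exclusion:
Individual areas: |P| = 18, |Q| = 42, |R| = 18.
|P∩Q|: x∈[4,8], y∈[2,5] → 4·3 = 12.
|P∩R|: x∈[4,9], y∈[4,5] → 5·1 = 5.
|Q∩R|: x∈[3,8], y∈[4,7] → 5·3 = 15.
|P∩Q∩R| = 4.
|P ∪ Q ∪ R| = 78 − 32 + 4 = 50.00.

50.00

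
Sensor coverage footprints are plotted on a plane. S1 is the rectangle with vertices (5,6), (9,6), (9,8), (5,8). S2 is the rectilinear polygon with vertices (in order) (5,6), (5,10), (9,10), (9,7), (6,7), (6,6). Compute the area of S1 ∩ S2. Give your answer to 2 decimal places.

The intersection is the polygon with vertices (9,7), (6,7), (6,6), (5,6), (5,8), (9,8).
By the shoelace formula its area is 5.00.

5.00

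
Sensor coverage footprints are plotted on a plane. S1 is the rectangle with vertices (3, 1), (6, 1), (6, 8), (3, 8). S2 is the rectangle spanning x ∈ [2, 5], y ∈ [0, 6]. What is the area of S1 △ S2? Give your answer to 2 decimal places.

19.00

|S1∩S2|: x∈[3,5], y∈[1,6] → 2·5 = 10.
|S1 △ S2| = |S1| + |S2| − 2·|S1∩S2| = 21 + 18 − 20 = 19.00.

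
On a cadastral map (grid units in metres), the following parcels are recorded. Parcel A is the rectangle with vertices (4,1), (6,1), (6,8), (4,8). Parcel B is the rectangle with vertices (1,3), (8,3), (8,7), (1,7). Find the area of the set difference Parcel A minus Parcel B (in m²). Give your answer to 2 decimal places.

6.00

|Parcel A∩Parcel B|: x∈[4,6], y∈[3,7] → 2·4 = 8.
|Parcel A| = 14.
|Parcel A ∖ Parcel B| = |Parcel A| − |Parcel A∩Parcel B| = 14 − 8 = 6.00.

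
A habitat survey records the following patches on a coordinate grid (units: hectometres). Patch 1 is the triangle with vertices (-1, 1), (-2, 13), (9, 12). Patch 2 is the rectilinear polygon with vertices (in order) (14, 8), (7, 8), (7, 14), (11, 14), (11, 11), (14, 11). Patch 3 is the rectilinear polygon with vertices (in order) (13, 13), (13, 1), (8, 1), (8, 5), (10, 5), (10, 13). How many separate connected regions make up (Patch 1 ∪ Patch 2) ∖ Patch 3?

2

(Patch 1 ∪ Patch 2) ∖ Patch 3 splits into 2 disjoint pieces (area 82.1182, area 3).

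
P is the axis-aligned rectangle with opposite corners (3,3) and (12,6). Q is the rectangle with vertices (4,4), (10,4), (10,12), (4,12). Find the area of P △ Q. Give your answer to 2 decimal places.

|P∩Q|: x∈[4,10], y∈[4,6] → 6·2 = 12.
|P △ Q| = |P| + |Q| − 2·|P∩Q| = 27 + 48 − 24 = 51.00.

51.00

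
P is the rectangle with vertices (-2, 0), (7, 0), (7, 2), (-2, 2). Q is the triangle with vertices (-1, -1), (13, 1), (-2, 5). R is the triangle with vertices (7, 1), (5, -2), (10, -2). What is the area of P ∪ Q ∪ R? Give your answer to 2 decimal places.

By inclusion–exclusion:
Individual areas: |P| = 18, |Q| = 43, |R| = 7.5.
|P∩Q| = 16.5952.
|P∩R| = 0.3333.
|Q∩R| = 0.5921.
|P∩Q∩R| = 0.2707.
|P ∪ Q ∪ R| = 68.5 − 17.5207 + 0.2707 = 51.25.

51.25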